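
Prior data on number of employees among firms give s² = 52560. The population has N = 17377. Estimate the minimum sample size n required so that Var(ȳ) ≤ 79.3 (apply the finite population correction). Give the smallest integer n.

Without fpc, n₀ = s²/D = 52560/79.3 = 662.7995.
With fpc, (1 − n/N)·s²/n ≤ D requires n ≥ n₀/(1 + n₀/N) = 662.7995/(1 + 662.7995/17377) = 638.4476.
Rounding up, n = 639.

639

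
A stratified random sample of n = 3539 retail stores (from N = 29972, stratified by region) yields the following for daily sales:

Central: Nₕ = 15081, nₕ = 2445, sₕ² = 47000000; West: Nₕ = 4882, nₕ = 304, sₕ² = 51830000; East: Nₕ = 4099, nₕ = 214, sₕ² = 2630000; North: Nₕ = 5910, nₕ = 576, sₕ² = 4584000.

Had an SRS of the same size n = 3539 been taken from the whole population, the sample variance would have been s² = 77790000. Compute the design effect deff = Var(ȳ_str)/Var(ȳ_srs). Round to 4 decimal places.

Var(ȳ_str) = Σ Wₕ²(1−fₕ)sₕ²/nₕ with Wₕ = Nₕ/29972:
  Central: (15081/29972)²·(1−2445/15081)·47000000/2445 = 4077.813
  West: (4882/29972)²·(1−304/4882)·51830000/304 = 4241.7956
  East: (4099/29972)²·(1−214/4099)·2630000/214 = 217.86099
  North: (5910/29972)²·(1−576/5910)·4584000/576 = 279.27443
  → Var(ȳ_str) = 8816.744.
Var(ȳ_srs) = (1 − 3539/29972)·77790000/3539 = 19385.363.
deff = 8816.744 / 19385.363 = 0.4548.

0.4548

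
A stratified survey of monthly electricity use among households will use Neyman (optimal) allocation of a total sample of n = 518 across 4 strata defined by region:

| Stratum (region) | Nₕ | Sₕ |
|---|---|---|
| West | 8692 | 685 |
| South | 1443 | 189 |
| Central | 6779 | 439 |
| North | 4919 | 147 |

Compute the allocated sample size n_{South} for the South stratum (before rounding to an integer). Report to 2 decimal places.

14.23

Neyman allocation: nₕ = n·NₕSₕ / Σⱼ NⱼSⱼ.
Σ NⱼSⱼ = 8692·685 + 1443·189 + 6779·439 + 4919·147 = 9.925821 × 10^6.
n_{South} = 518·1443·189 / (9.925821 × 10^6) = 14.23.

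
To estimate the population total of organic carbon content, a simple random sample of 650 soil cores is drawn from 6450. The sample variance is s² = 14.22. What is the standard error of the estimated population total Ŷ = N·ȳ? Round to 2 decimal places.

Var(Ŷ) = N²·Var(ȳ) = N²·(1 − n/N)·s²/n.
f = 650/6450 = 0.10077519; Var(ȳ) = 0.89922481·14.22/650 = 0.019672272.
Var(Ŷ) = 6450² · 0.019672272 = 818415.7.
SE(Ŷ) = √(818415.7) = 904.66.

904.66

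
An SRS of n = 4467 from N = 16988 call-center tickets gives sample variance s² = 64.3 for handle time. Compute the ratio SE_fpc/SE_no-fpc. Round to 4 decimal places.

0.8585

f = n/N = 4467/16988 = 0.26295032.
SE_no-fpc = √(s²/n) = 0.11997687; SE_fpc = √((1−f)s²/n) = 0.10300206.
Ratio = √(1−f) = 0.85851598.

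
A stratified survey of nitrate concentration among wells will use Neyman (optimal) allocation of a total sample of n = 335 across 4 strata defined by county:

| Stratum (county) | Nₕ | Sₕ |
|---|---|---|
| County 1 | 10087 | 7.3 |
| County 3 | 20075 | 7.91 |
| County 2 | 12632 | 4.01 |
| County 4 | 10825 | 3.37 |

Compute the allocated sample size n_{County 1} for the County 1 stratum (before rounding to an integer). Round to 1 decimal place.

Neyman allocation: nₕ = n·NₕSₕ / Σⱼ NⱼSⱼ.
Σ NⱼSⱼ = 10087·7.3 + 20075·7.91 + 12632·4.01 + 10825·3.37 = 319562.92.
n_{County 1} = 335·10087·7.3 / 319562.92 = 77.2.

77.2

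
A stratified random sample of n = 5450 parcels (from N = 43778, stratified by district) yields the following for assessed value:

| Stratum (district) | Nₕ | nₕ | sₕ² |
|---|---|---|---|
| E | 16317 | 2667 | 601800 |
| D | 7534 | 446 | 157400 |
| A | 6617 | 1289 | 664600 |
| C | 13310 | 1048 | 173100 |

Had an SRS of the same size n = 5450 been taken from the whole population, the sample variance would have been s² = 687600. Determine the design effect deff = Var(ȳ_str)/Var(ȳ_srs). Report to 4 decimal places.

0.5396

Var(ȳ_str) = Σ Wₕ²(1−fₕ)sₕ²/nₕ with Wₕ = Nₕ/43778:
  E: (16317/43778)²·(1−2667/16317)·601800/2667 = 26.223478
  D: (7534/43778)²·(1−446/7534)·157400/446 = 9.8334827
  A: (6617/43778)²·(1−1289/6617)·664600/1289 = 9.4846419
  C: (13310/43778)²·(1−1048/13310)·173100/1048 = 14.065764
  → Var(ȳ_str) = 59.607367.
Var(ȳ_srs) = (1 − 5450/43778)·687600/5450 = 110.45862.
deff = 59.607367 / 110.45862 = 0.5396.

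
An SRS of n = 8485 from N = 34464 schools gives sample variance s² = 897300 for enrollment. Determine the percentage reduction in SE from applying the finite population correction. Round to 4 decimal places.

f = n/N = 8485/34464 = 0.24619893.
SE_no-fpc = √(s²/n) = 10.283546; SE_fpc = √((1−f)s²/n) = 8.9283516.
Ratio = √(1−f) = 0.86821718. Reduction = 100·(1 − 0.86821718) = 13.1783%.

13.1783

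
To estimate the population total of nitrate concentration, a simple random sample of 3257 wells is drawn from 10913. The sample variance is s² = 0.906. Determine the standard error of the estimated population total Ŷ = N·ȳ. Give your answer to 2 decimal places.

152.45

Var(Ŷ) = N²·Var(ȳ) = N²·(1 − n/N)·s²/n.
f = 3257/10913 = 0.29845139; Var(ȳ) = 0.70154861·0.906/3257 = 1.9514984 × 10^-4.
Var(Ŷ) = 10913² · (1.9514984 × 10^-4) = 23241.091.
SE(Ŷ) = √(23241.091) = 152.45.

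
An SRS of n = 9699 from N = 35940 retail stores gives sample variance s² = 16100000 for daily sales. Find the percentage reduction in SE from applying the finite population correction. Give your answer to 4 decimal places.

14.5521

f = n/N = 9699/35940 = 0.26986644.
SE_no-fpc = √(s²/n) = 40.742667; SE_fpc = √((1−f)s²/n) = 34.813734.
Ratio = √(1−f) = 0.85447853. Reduction = 100·(1 − 0.85447853) = 14.5521%.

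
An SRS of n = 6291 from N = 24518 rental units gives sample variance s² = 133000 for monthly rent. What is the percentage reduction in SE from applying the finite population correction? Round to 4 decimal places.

13.7786

f = n/N = 6291/24518 = 0.25658700.
SE_no-fpc = √(s²/n) = 4.5979684; SE_fpc = √((1−f)s²/n) = 3.9644327.
Ratio = √(1−f) = 0.86221401. Reduction = 100·(1 − 0.86221401) = 13.7786%.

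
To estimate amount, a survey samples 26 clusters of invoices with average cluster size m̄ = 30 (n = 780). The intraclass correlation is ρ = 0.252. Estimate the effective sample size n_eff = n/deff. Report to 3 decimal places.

deff = 1 + (30 − 1)·0.252 = 1 + 7.308 = 8.308.
n_eff = 780 / 8.308 = 93.885.

93.885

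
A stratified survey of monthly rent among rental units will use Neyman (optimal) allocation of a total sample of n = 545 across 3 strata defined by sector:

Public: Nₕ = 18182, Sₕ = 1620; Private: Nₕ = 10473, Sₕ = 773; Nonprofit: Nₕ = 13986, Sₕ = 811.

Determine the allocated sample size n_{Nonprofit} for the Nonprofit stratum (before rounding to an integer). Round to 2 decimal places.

Neyman allocation: nₕ = n·NₕSₕ / Σⱼ NⱼSⱼ.
Σ NⱼSⱼ = 18182·1620 + 10473·773 + 13986·811 = 4.8893115 × 10^7.
n_{Nonprofit} = 545·13986·811 / (4.8893115 × 10^7) = 126.43.

126.43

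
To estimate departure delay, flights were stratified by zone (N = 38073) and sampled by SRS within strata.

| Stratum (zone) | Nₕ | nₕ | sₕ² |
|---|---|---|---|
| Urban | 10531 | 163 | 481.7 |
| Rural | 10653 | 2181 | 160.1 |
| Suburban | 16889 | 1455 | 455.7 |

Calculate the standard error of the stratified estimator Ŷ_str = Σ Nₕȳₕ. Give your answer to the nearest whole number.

Var(Ŷ_str) = Σₕ Nₕ²(1 − fₕ)sₕ²/nₕ.
Urban: 10531²·(1 − 163/10531)·481.7/163 = 3.2266633 × 10^8.
Rural: 10653²·(1 − 2181/10653)·160.1/2181 = 6.6251168 × 10^6.
Suburban: 16889²·(1 − 1455/16889)·455.7/1455 = 8.1639149 × 10^7.
Sum = 4.109306 × 10^8.
SE = √(4.109306 × 10^8) = 20271.

20271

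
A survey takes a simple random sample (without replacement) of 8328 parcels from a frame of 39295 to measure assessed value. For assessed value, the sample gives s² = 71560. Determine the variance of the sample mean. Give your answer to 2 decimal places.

6.77

Under SRS without replacement, Var(ȳ) = (1 − f)·s²/n with f = n/N = 8328/39295 = 0.21193536.
Var(ȳ) = (1 − 0.21193536)·71560/8328 = 0.78806464·8.5926993 = 6.7716025.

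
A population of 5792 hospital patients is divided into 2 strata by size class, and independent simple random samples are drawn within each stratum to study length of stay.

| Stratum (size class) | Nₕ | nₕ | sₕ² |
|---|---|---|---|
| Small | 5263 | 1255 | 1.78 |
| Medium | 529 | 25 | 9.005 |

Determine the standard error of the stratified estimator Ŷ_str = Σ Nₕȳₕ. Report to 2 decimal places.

354.90

Var(Ŷ_str) = Σₕ Nₕ²(1 − fₕ)sₕ²/nₕ.
Small: 5263²·(1 − 1255/5263)·1.78/1255 = 29918.331.
Medium: 529²·(1 − 25/529)·9.005/25 = 96035.083.
Sum = 125953.41.
SE = √(125953.41) = 354.90.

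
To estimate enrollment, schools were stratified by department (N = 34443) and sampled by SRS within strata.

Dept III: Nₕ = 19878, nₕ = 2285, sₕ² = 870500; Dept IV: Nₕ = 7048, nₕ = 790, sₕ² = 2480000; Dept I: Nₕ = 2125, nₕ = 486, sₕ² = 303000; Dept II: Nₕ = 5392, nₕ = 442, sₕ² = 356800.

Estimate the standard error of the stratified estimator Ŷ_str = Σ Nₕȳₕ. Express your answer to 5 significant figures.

Var(Ŷ_str) = Σₕ Nₕ²(1 − fₕ)sₕ²/nₕ.
Dept III: 19878²·(1 − 2285/19878)·870500/2285 = 1.3322789 × 10^11.
Dept IV: 7048²·(1 − 790/7048)·2480000/790 = 1.3846055 × 10^11.
Dept I: 2125²·(1 − 486/2125)·303000/486 = 2.1714221 × 10^9.
Dept II: 5392²·(1 − 442/5392)·356800/442 = 2.1545554 × 10^10.
Sum = 2.9540542 × 10^11.
SE = √(2.9540542 × 10^11) = 543510.

543510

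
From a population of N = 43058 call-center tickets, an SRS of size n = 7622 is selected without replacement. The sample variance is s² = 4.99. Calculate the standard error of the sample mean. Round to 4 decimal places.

Under SRS without replacement, Var(ȳ) = (1 − f)·s²/n with f = n/N = 7622/43058 = 0.17701705.
Var(ȳ) = (1 − 0.17701705)·4.99/7622 = 0.82298295·6.5468381 × 10^-4 = 5.3879362 × 10^-4.
SE(ȳ) = √(5.3879362 × 10^-4) = 0.0232.

0.0232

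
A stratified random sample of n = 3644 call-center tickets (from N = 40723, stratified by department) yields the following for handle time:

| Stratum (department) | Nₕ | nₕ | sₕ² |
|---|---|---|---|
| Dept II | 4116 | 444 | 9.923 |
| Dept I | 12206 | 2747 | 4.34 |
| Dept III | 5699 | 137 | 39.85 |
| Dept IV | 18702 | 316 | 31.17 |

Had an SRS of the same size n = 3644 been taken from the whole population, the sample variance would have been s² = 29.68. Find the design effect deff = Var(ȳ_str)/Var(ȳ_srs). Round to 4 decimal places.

Var(ȳ_str) = Σ Wₕ²(1−fₕ)sₕ²/nₕ with Wₕ = Nₕ/40723:
  Dept II: (4116/40723)²·(1−444/4116)·9.923/444 = 2.0368476 × 10^-4
  Dept I: (12206/40723)²·(1−2747/12206)·4.34/2747 = 1.0999429 × 10^-4
  Dept III: (5699/40723)²·(1−137/5699)·39.85/137 = 0.0055597834
  Dept IV: (18702/40723)²·(1−316/18702)·31.17/316 = 0.020452458
  → Var(ȳ_str) = 0.02632592.
Var(ȳ_srs) = (1 − 3644/40723)·29.68/3644 = 0.0074160693.
deff = 0.02632592 / 0.0074160693 = 3.5498.

3.5498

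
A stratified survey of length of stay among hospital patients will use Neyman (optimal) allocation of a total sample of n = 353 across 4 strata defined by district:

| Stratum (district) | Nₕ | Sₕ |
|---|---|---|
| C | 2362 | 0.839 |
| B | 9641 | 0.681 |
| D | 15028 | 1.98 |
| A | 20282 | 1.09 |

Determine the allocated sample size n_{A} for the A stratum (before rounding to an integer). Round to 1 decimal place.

Neyman allocation: nₕ = n·NₕSₕ / Σⱼ NⱼSⱼ.
Σ NⱼSⱼ = 2362·0.839 + 9641·0.681 + 15028·1.98 + 20282·1.09 = 60410.059.
n_{A} = 353·20282·1.09 / 60410.059 = 129.2.

129.2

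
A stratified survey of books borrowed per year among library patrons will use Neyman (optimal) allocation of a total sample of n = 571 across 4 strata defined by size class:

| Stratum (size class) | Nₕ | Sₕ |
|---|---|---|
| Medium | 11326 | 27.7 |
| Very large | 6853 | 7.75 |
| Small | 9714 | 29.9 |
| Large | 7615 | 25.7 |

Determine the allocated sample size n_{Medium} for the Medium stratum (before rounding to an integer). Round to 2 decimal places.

210.01

Neyman allocation: nₕ = n·NₕSₕ / Σⱼ NⱼSⱼ.
Σ NⱼSⱼ = 11326·27.7 + 6853·7.75 + 9714·29.9 + 7615·25.7 = 852995.05.
n_{Medium} = 571·11326·27.7 / 852995.05 = 210.01.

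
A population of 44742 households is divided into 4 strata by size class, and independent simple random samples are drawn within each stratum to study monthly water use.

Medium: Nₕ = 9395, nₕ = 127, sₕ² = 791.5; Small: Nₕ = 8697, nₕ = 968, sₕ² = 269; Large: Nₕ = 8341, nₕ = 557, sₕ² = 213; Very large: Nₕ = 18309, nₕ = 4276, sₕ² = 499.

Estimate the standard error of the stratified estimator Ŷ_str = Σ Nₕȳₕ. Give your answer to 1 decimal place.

24822.4

Var(Ŷ_str) = Σₕ Nₕ²(1 − fₕ)sₕ²/nₕ.
Medium: 9395²·(1 − 127/9395)·791.5/127 = 5.4266275 × 10^8.
Small: 8697²·(1 − 968/8697)·269/968 = 1.8679692 × 10^7.
Large: 8341²·(1 − 557/8341)·213/557 = 2.4828207 × 10^7.
Very large: 18309²·(1 − 4276/18309)·499/4276 = 2.9983201 × 10^7.
Sum = 6.1615385 × 10^8.
SE = √(6.1615385 × 10^8) = 24822.4.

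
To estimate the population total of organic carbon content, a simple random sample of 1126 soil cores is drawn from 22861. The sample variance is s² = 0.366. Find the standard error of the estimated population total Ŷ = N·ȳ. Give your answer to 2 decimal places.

Var(Ŷ) = N²·Var(ȳ) = N²·(1 − n/N)·s²/n.
f = 1126/22861 = 0.04925419; Var(ȳ) = 0.95074581·0.366/1126 = 3.0903461 × 10^-4.
Var(Ŷ) = 22861² · (3.0903461 × 10^-4) = 161509.31.
SE(Ŷ) = √(161509.31) = 401.88.

401.88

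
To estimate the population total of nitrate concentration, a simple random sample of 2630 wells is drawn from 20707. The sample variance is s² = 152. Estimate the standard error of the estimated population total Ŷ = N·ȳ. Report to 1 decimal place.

4651.2

Var(Ŷ) = N²·Var(ȳ) = N²·(1 − n/N)·s²/n.
f = 2630/20707 = 0.12701019; Var(ȳ) = 0.87298981·152/2630 = 0.050454164.
Var(Ŷ) = 20707² · 0.050454164 = 2.1633729 × 10^7.
SE(Ŷ) = √(2.1633729 × 10^7) = 4651.2.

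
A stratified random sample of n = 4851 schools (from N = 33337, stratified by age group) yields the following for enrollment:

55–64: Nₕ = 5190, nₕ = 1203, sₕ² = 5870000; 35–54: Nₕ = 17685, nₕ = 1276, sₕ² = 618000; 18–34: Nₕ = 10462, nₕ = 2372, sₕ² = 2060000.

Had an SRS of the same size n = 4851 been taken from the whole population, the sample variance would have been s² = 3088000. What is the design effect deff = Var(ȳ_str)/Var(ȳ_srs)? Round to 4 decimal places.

Var(ȳ_str) = Σ Wₕ²(1−fₕ)sₕ²/nₕ with Wₕ = Nₕ/33337:
  55–64: (5190/33337)²·(1−1203/5190)·5870000/1203 = 90.851696
  35–54: (17685/33337)²·(1−1276/17685)·618000/1276 = 126.46547
  18–34: (10462/33337)²·(1−2372/10462)·2060000/2372 = 66.13978
  → Var(ȳ_str) = 283.45695.
Var(ȳ_srs) = (1 − 4851/33337)·3088000/4851 = 543.93997.
deff = 283.45695 / 543.93997 = 0.5211.

0.5211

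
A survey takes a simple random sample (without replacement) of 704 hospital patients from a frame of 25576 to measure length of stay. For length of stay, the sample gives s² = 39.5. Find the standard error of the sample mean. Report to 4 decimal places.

Under SRS without replacement, Var(ȳ) = (1 − f)·s²/n with f = n/N = 704/25576 = 0.02752581.
Var(ȳ) = (1 − 0.02752581)·39.5/704 = 0.97247419·0.056107955 = 0.054563538.
SE(ȳ) = √(0.054563538) = 0.2336.

0.2336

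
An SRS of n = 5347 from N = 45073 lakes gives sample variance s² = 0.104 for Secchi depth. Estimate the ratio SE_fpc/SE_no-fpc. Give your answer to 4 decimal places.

f = n/N = 5347/45073 = 0.11862978.
SE_no-fpc = √(s²/n) = 0.0044102334; SE_fpc = √((1−f)s²/n) = 0.0041403854.
Ratio = √(1−f) = 0.93881320.

0.9388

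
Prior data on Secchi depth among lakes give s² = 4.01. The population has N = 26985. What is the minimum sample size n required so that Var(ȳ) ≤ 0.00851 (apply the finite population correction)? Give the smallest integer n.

Without fpc, n₀ = s²/D = 4.01/0.00851 = 471.2103.
With fpc, (1 − n/N)·s²/n ≤ D requires n ≥ n₀/(1 + n₀/N) = 471.2103/(1 + 471.2103/26985) = 463.1233.
Rounding up, n = 464.

464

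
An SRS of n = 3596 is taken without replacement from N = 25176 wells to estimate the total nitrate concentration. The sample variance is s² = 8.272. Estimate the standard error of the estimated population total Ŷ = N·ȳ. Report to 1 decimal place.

1117.9

Var(Ŷ) = N²·Var(ȳ) = N²·(1 − n/N)·s²/n.
f = 3596/25176 = 0.14283445; Var(ȳ) = 0.85716555·8.272/3596 = 0.0019717668.
Var(Ŷ) = 25176² · 0.0019717668 = 1.2497669 × 10^6.
SE(Ŷ) = √(1.2497669 × 10^6) = 1117.9.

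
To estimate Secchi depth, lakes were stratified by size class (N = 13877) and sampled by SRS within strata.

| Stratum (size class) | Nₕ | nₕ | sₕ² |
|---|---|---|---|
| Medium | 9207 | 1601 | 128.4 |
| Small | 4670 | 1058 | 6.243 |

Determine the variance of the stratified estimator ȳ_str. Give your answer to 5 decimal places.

0.02968

Var(ȳ_str) = Σₕ Wₕ²(1 − fₕ)sₕ²/nₕ with Wₕ = Nₕ/N, N = 13877.
Medium: Wₕ = 0.66347193; term = 0.66347193²·(1 − 0.17388943)·128.4/1601 = 0.029164664.
Small: Wₕ = 0.33652807; term = 0.33652807²·(1 − 0.22655246)·6.243/1058 = 5.1686975 × 10^-4.
Sum = 0.029681534.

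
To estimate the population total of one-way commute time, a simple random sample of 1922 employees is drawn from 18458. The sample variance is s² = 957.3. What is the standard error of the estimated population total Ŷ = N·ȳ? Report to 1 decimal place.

12329.8

Var(Ŷ) = N²·Var(ȳ) = N²·(1 − n/N)·s²/n.
f = 1922/18458 = 0.10412829; Var(ȳ) = 0.89587171·957.3/1922 = 0.44621123.
Var(Ŷ) = 18458² · 0.44621123 = 1.5202317 × 10^8.
SE(Ŷ) = √(1.5202317 × 10^8) = 12329.8.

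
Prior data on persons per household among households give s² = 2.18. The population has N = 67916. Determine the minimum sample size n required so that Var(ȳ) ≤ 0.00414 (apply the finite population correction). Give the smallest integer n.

523

Without fpc, n₀ = s²/D = 2.18/0.00414 = 526.5700.
With fpc, (1 − n/N)·s²/n ≤ D requires n ≥ n₀/(1 + n₀/N) = 526.5700/(1 + 526.5700/67916) = 522.5188.
Rounding up, n = 523.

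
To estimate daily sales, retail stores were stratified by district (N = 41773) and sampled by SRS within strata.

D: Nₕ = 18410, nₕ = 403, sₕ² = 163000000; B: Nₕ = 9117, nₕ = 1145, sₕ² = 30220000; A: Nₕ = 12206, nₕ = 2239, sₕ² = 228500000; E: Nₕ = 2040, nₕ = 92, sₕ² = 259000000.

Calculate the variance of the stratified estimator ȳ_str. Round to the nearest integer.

91465

Var(ȳ_str) = Σₕ Wₕ²(1 − fₕ)sₕ²/nₕ with Wₕ = Nₕ/N, N = 41773.
D: Wₕ = 0.44071529; term = 0.44071529²·(1 − 0.02189028)·163000000/403 = 76839.827.
B: Wₕ = 0.21825102; term = 0.21825102²·(1 − 0.12558956)·30220000/1145 = 1099.3017.
A: Wₕ = 0.29219831; term = 0.29219831²·(1 − 0.18343438)·228500000/2239 = 7115.0606.
E: Wₕ = 0.04883537; term = 0.04883537²·(1 − 0.04509804)·259000000/92 = 6411.2059.
Sum = 91465.395.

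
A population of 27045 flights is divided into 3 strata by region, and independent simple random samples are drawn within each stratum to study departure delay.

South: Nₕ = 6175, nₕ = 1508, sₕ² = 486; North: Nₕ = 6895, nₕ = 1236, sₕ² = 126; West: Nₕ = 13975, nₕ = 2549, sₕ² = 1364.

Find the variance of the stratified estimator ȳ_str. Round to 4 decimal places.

Var(ȳ_str) = Σₕ Wₕ²(1 − fₕ)sₕ²/nₕ with Wₕ = Nₕ/N, N = 27045.
South: Wₕ = 0.22832317; term = 0.22832317²·(1 − 0.24421053)·486/1508 = 0.012698012.
North: Wₕ = 0.25494546; term = 0.25494546²·(1 − 0.17926033)·126/1236 = 0.0054381611.
West: Wₕ = 0.51673137; term = 0.51673137²·(1 − 0.18239714)·1364/2549 = 0.11681984.
Sum = 0.13495601.

0.1350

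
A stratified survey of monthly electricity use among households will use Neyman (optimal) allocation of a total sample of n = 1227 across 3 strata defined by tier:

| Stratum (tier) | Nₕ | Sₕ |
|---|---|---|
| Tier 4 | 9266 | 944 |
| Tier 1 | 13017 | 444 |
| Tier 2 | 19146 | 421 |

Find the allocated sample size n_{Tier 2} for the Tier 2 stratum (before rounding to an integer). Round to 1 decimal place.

Neyman allocation: nₕ = n·NₕSₕ / Σⱼ NⱼSⱼ.
Σ NⱼSⱼ = 9266·944 + 13017·444 + 19146·421 = 2.2587118 × 10^7.
n_{Tier 2} = 1227·19146·421 / (2.2587118 × 10^7) = 437.9.

437.9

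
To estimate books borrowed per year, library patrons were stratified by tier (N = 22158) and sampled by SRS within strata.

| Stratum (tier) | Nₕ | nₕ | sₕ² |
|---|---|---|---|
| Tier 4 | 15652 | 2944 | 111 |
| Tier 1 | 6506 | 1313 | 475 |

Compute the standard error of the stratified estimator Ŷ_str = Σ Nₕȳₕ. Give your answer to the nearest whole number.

4441

Var(Ŷ_str) = Σₕ Nₕ²(1 − fₕ)sₕ²/nₕ.
Tier 4: 15652²·(1 − 2944/15652)·111/2944 = 7.4994984 × 10^6.
Tier 1: 6506²·(1 − 1313/6506)·475/1313 = 1.2222534 × 10^7.
Sum = 1.9722032 × 10^7.
SE = √(1.9722032 × 10^7) = 4441.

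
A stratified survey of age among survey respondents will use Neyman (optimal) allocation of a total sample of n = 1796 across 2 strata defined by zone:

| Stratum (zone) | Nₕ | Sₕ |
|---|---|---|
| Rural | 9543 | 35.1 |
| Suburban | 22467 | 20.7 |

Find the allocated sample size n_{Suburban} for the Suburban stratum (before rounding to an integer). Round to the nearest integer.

Neyman allocation: nₕ = n·NₕSₕ / Σⱼ NⱼSⱼ.
Σ NⱼSⱼ = 9543·35.1 + 22467·20.7 = 800026.2.
n_{Suburban} = 1796·22467·20.7 / 800026.2 = 1044.

1044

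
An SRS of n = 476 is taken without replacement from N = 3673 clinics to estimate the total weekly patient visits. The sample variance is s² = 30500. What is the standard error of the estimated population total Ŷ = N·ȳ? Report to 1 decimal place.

27430.2

Var(Ŷ) = N²·Var(ȳ) = N²·(1 − n/N)·s²/n.
f = 476/3673 = 0.12959434; Var(ȳ) = 0.87040566·30500/476 = 55.771791.
Var(Ŷ) = 3673² · 55.771791 = 7.5241327 × 10^8.
SE(Ŷ) = √(7.5241327 × 10^8) = 27430.2.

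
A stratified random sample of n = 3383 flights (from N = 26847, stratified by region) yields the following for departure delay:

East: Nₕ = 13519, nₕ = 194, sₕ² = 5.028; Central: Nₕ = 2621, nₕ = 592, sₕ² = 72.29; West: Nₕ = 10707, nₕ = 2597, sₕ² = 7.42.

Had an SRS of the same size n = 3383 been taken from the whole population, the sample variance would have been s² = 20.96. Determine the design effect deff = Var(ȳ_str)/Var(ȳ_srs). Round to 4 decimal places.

1.4262

Var(ȳ_str) = Σ Wₕ²(1−fₕ)sₕ²/nₕ with Wₕ = Nₕ/26847:
  East: (13519/26847)²·(1−194/13519)·5.028/194 = 0.0064775951
  Central: (2621/26847)²·(1−592/2621)·72.29/592 = 9.0097774 × 10^-4
  West: (10707/26847)²·(1−2597/10707)·7.42/2597 = 3.4421444 × 10^-4
  → Var(ȳ_str) = 0.0077227873.
Var(ȳ_srs) = (1 − 3383/26847)·20.96/3383 = 0.0054149639.
deff = 0.0077227873 / 0.0054149639 = 1.4262.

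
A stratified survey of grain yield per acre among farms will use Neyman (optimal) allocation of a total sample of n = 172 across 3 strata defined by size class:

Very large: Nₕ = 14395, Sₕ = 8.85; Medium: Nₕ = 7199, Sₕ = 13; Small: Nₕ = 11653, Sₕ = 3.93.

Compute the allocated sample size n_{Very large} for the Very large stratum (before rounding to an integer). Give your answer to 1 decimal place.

82.1

Neyman allocation: nₕ = n·NₕSₕ / Σⱼ NⱼSⱼ.
Σ NⱼSⱼ = 14395·8.85 + 7199·13 + 11653·3.93 = 266779.04.
n_{Very large} = 172·14395·8.85 / 266779.04 = 82.1.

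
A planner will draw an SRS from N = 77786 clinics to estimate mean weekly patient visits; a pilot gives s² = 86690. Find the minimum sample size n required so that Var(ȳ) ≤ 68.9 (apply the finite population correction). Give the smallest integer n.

1239

Without fpc, n₀ = s²/D = 86690/68.9 = 1258.2003.
With fpc, (1 − n/N)·s²/n ≤ D requires n ≥ n₀/(1 + n₀/N) = 1258.2003/(1 + 1258.2003/77786) = 1238.1727.
Rounding up, n = 1239.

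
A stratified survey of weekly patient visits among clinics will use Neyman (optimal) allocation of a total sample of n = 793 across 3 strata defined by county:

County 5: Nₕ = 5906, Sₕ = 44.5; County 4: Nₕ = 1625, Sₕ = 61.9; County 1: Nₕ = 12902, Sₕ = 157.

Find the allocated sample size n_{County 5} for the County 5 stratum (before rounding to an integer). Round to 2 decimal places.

Neyman allocation: nₕ = n·NₕSₕ / Σⱼ NⱼSⱼ.
Σ NⱼSⱼ = 5906·44.5 + 1625·61.9 + 12902·157 = 2.3890185 × 10^6.
n_{County 5} = 793·5906·44.5 / (2.3890185 × 10^6) = 87.24.

87.24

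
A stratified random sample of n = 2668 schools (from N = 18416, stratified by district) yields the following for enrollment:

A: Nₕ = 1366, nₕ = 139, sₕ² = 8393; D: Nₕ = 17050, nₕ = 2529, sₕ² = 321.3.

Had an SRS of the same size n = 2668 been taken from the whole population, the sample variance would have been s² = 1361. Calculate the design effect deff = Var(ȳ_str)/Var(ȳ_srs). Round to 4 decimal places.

0.8967

Var(ȳ_str) = Σ Wₕ²(1−fₕ)sₕ²/nₕ with Wₕ = Nₕ/18416:
  A: (1366/18416)²·(1−139/1366)·8393/139 = 0.29840567
  D: (17050/18416)²·(1−2529/17050)·321.3/2529 = 0.09274536
  → Var(ȳ_str) = 0.39115103.
Var(ȳ_srs) = (1 − 2668/18416)·1361/2668 = 0.43621681.
deff = 0.39115103 / 0.43621681 = 0.8967.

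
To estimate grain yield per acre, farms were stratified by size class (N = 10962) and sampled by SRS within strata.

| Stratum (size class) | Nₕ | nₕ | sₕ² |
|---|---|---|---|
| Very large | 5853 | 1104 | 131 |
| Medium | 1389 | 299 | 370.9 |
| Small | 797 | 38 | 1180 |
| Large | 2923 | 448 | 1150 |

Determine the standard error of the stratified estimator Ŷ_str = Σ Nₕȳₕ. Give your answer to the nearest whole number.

6522

Var(Ŷ_str) = Σₕ Nₕ²(1 − fₕ)sₕ²/nₕ.
Very large: 5853²·(1 − 1104/5853)·131/1104 = 3.298245 × 10^6.
Medium: 1389²·(1 − 299/1389)·370.9/299 = 1.8780813 × 10^6.
Small: 797²·(1 − 38/797)·1180/38 = 1.8784451 × 10^7.
Large: 2923²·(1 − 448/2923)·1150/448 = 1.8570511 × 10^7.
Sum = 4.2531288 × 10^7.
SE = √(4.2531288 × 10^7) = 6522.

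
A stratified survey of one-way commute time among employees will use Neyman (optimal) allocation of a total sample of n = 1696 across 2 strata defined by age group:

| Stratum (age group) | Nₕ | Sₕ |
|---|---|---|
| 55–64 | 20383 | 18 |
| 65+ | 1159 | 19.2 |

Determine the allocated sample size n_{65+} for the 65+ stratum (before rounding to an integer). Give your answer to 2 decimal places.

Neyman allocation: nₕ = n·NₕSₕ / Σⱼ NⱼSⱼ.
Σ NⱼSⱼ = 20383·18 + 1159·19.2 = 389146.8.
n_{65+} = 1696·1159·19.2 / 389146.8 = 96.98.

96.98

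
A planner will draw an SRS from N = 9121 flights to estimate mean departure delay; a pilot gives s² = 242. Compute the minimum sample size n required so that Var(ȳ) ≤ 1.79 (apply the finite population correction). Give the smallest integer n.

Without fpc, n₀ = s²/D = 242/1.79 = 135.1955.
With fpc, (1 − n/N)·s²/n ≤ D requires n ≥ n₀/(1 + n₀/N) = 135.1955/(1 + 135.1955/9121) = 133.2208.
Rounding up, n = 134.

134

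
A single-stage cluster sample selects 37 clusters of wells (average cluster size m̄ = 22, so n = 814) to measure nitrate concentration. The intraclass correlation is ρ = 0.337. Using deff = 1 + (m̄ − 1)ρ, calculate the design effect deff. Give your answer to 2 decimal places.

8.08

deff = 1 + (22 − 1)·0.337 = 1 + 7.077 = 8.077.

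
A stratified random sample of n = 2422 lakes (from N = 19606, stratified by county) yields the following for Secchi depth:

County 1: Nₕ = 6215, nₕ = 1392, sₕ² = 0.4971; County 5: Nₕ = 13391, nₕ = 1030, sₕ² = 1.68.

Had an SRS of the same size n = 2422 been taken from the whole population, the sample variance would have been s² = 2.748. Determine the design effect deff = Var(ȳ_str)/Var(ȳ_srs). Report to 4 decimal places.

Var(ȳ_str) = Σ Wₕ²(1−fₕ)sₕ²/nₕ with Wₕ = Nₕ/19606:
  County 1: (6215/19606)²·(1−1392/6215)·0.4971/1392 = 2.7847418 × 10^-5
  County 5: (13391/19606)²·(1−1030/13391)·1.68/1030 = 7.0236147 × 10^-4
  → Var(ȳ_str) = 7.3020889 × 10^-4.
Var(ȳ_srs) = (1 − 2422/19606)·2.748/2422 = 9.9443833 × 10^-4.
deff = (7.3020889 × 10^-4) / (9.9443833 × 10^-4) = 0.7343.

0.7343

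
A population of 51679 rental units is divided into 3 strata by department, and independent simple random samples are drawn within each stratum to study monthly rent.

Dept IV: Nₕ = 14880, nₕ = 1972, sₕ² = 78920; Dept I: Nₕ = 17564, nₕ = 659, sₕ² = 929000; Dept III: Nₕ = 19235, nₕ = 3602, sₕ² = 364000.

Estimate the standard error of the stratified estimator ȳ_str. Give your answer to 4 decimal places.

Var(ȳ_str) = Σₕ Wₕ²(1 − fₕ)sₕ²/nₕ with Wₕ = Nₕ/N, N = 51679.
Dept IV: Wₕ = 0.28793127; term = 0.28793127²·(1 − 0.13252688)·78920/1972 = 2.8781528.
Dept I: Wₕ = 0.33986726; term = 0.33986726²·(1 − 0.03751993)·929000/659 = 156.72587.
Dept III: Wₕ = 0.37220147; term = 0.37220147²·(1 − 0.18726280)·364000/3602 = 11.377949.
Sum = 170.98197.
SE = √(170.98197) = 13.0760.

13.0760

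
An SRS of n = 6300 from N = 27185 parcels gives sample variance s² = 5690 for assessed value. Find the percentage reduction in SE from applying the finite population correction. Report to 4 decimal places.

f = n/N = 6300/27185 = 0.23174545.
SE_no-fpc = √(s²/n) = 0.95035499; SE_fpc = √((1−f)s²/n) = 0.8329874.
Ratio = √(1−f) = 0.87650131. Reduction = 100·(1 − 0.87650131) = 12.3499%.

12.3499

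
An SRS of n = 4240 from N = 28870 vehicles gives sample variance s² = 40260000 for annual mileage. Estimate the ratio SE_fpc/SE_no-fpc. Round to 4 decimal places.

f = n/N = 4240/28870 = 0.14686526.
SE_no-fpc = √(s²/n) = 97.443743; SE_fpc = √((1−f)s²/n) = 90.004199.
Ratio = √(1−f) = 0.92365293.

0.9237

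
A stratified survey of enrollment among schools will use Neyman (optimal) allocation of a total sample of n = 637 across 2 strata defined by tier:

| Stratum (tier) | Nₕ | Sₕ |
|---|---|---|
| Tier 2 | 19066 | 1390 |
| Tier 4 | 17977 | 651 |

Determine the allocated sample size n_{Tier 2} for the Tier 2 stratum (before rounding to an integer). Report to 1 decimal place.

Neyman allocation: nₕ = n·NₕSₕ / Σⱼ NⱼSⱼ.
Σ NⱼSⱼ = 19066·1390 + 17977·651 = 3.8204767 × 10^7.
n_{Tier 2} = 637·19066·1390 / (3.8204767 × 10^7) = 441.9.

441.9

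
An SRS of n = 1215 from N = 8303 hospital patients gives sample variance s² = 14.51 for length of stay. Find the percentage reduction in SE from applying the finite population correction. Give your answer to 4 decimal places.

7.6059

f = n/N = 1215/8303 = 0.14633265.
SE_no-fpc = √(s²/n) = 0.10928123; SE_fpc = √((1−f)s²/n) = 0.10096943.
Ratio = √(1−f) = 0.92394120. Reduction = 100·(1 − 0.92394120) = 7.6059%.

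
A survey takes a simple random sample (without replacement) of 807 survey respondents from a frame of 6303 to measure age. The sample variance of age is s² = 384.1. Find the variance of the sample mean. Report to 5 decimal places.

Under SRS without replacement, Var(ȳ) = (1 − f)·s²/n with f = n/N = 807/6303 = 0.12803427.
Var(ȳ) = (1 − 0.12803427)·384.1/807 = 0.87196573·0.47596035 = 0.41502111.

0.41502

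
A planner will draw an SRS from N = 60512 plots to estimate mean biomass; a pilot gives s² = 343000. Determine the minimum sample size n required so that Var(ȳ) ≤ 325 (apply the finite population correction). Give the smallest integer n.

Without fpc, n₀ = s²/D = 343000/325 = 1055.3846.
With fpc, (1 − n/N)·s²/n ≤ D requires n ≥ n₀/(1 + n₀/N) = 1055.3846/(1 + 1055.3846/60512) = 1037.2933.
Rounding up, n = 1038.

1038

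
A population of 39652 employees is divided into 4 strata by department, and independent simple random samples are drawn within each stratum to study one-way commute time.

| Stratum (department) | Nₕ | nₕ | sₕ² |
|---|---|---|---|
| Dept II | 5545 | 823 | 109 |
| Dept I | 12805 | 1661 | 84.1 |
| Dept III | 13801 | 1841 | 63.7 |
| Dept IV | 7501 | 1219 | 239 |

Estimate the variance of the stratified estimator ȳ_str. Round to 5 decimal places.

0.01631

Var(ȳ_str) = Σₕ Wₕ²(1 − fₕ)sₕ²/nₕ with Wₕ = Nₕ/N, N = 39652.
Dept II: Wₕ = 0.13984162; term = 0.13984162²·(1 − 0.14842200)·109/823 = 0.002205586.
Dept I: Wₕ = 0.32293453; term = 0.32293453²·(1 − 0.12971496)·84.1/1661 = 0.0045953316.
Dept III: Wₕ = 0.34805306; term = 0.34805306²·(1 − 0.13339613)·63.7/1841 = 0.0036324294.
Dept IV: Wₕ = 0.18917079; term = 0.18917079²·(1 − 0.16251167)·239/1219 = 0.0058759907.
Sum = 0.016309338.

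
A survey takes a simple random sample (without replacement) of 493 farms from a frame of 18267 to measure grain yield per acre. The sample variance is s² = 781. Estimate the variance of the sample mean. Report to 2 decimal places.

Under SRS without replacement, Var(ȳ) = (1 − f)·s²/n with f = n/N = 493/18267 = 0.02698856.
Var(ȳ) = (1 − 0.02698856)·781/493 = 0.97301144·1.5841785 = 1.5414238.

1.54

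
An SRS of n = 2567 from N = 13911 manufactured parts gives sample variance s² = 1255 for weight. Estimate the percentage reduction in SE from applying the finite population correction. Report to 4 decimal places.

9.6966

f = n/N = 2567/13911 = 0.18453023.
SE_no-fpc = √(s²/n) = 0.69921209; SE_fpc = √((1−f)s²/n) = 0.63141204.
Ratio = √(1−f) = 0.90303365. Reduction = 100·(1 − 0.90303365) = 9.6966%.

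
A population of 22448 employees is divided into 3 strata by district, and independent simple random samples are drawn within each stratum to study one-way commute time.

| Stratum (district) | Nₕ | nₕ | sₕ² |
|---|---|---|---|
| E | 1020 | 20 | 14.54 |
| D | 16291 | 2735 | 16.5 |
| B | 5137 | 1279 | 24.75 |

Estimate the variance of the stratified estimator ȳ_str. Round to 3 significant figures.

Var(ȳ_str) = Σₕ Wₕ²(1 − fₕ)sₕ²/nₕ with Wₕ = Nₕ/N, N = 22448.
E: Wₕ = 0.04543835; term = 0.04543835²·(1 − 0.01960784)·14.54/20 = 0.0014715644.
D: Wₕ = 0.72572167; term = 0.72572167²·(1 − 0.16788411)·16.5/2735 = 0.002643934.
B: Wₕ = 0.22883999; term = 0.22883999²·(1 − 0.24897800)·24.75/1279 = 7.6106393 × 10^-4.
Sum = 0.0048765623.

0.00488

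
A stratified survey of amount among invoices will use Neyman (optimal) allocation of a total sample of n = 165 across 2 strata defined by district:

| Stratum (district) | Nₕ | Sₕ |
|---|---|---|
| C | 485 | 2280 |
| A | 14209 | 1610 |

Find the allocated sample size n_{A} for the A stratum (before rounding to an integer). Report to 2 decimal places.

Neyman allocation: nₕ = n·NₕSₕ / Σⱼ NⱼSⱼ.
Σ NⱼSⱼ = 485·2280 + 14209·1610 = 2.398229 × 10^7.
n_{A} = 165·14209·1610 / (2.398229 × 10^7) = 157.39.

157.39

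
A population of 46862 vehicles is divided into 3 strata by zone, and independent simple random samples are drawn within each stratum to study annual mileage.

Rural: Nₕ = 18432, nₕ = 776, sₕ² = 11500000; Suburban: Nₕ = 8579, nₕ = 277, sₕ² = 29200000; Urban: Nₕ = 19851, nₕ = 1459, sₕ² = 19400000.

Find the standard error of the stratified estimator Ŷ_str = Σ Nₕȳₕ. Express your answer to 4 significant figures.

Var(Ŷ_str) = Σₕ Nₕ²(1 − fₕ)sₕ²/nₕ.
Rural: 18432²·(1 − 776/18432)·11500000/776 = 4.8228183 × 10^12.
Suburban: 8579²·(1 − 277/8579)·29200000/277 = 7.5079691 × 10^12.
Urban: 19851²·(1 − 1459/19851)·19400000/1459 = 4.8546484 × 10^12.
Sum = 1.7185436 × 10^13.
SE = √(1.7185436 × 10^13) = 4.146 × 10^6.

4.146 × 10^6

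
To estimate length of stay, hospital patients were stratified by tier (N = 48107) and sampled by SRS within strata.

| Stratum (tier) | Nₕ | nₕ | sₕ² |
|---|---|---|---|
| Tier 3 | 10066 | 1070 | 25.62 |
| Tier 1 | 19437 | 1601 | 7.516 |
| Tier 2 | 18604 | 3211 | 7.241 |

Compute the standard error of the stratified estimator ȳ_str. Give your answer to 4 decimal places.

Var(ȳ_str) = Σₕ Wₕ²(1 − fₕ)sₕ²/nₕ with Wₕ = Nₕ/N, N = 48107.
Tier 3: Wₕ = 0.20924190; term = 0.20924190²·(1 − 0.10629843)·25.62/1070 = 9.368826 × 10^-4.
Tier 1: Wₕ = 0.40403683; term = 0.40403683²·(1 − 0.08236868)·7.516/1601 = 7.0324328 × 10^-4.
Tier 2: Wₕ = 0.38672127; term = 0.38672127²·(1 − 0.17259729)·7.241/3211 = 2.790431 × 10^-4.
Sum = 0.001919169.
SE = √(0.001919169) = 0.0438.

0.0438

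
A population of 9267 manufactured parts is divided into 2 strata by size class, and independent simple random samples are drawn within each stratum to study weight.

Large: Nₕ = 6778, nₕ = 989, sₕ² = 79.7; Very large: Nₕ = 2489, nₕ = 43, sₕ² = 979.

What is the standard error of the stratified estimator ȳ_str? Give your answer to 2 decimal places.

1.28

Var(ȳ_str) = Σₕ Wₕ²(1 − fₕ)sₕ²/nₕ with Wₕ = Nₕ/N, N = 9267.
Large: Wₕ = 0.73141254; term = 0.73141254²·(1 − 0.14591325)·79.7/989 = 0.036820427.
Very large: Wₕ = 0.26858746; term = 0.26858746²·(1 − 0.01727601)·979/43 = 1.614051.
Sum = 1.6508714.
SE = √(1.6508714) = 1.28.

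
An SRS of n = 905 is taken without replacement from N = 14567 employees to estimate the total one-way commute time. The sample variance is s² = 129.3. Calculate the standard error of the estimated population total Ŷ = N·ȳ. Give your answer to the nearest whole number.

5332

Var(Ŷ) = N²·Var(ȳ) = N²·(1 − n/N)·s²/n.
f = 905/14567 = 0.06212672; Var(ȳ) = 0.93787328·129.3/905 = 0.1339967.
Var(Ŷ) = 14567² · 0.1339967 = 2.8433763 × 10^7.
SE(Ŷ) = √(2.8433763 × 10^7) = 5332.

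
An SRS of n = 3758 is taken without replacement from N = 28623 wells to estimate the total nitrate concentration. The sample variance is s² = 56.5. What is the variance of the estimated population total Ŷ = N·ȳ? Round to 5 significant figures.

Var(Ŷ) = N²·Var(ȳ) = N²·(1 − n/N)·s²/n.
f = 3758/28623 = 0.13129302; Var(ȳ) = 0.86870698·56.5/3758 = 0.013060656.
Var(Ŷ) = 28623² · 0.013060656 = 1.0700284 × 10^7.

1.0700 × 10^7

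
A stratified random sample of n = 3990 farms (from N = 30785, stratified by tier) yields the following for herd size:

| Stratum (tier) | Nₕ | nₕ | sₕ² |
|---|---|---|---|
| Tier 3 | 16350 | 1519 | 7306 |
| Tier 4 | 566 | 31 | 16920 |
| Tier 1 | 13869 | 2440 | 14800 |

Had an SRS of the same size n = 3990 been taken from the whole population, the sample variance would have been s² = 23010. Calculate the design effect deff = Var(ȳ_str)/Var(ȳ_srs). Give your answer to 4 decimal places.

Var(ȳ_str) = Σ Wₕ²(1−fₕ)sₕ²/nₕ with Wₕ = Nₕ/30785:
  Tier 3: (16350/30785)²·(1−1519/16350)·7306/1519 = 1.2306421
  Tier 4: (566/30785)²·(1−31/566)·16920/31 = 0.17439361
  Tier 1: (13869/30785)²·(1−2440/13869)·14800/2440 = 1.0144881
  → Var(ȳ_str) = 2.4195238.
Var(ȳ_srs) = (1 − 3990/30785)·23010/3990 = 5.0194754.
deff = 2.4195238 / 5.0194754 = 0.4820.

0.4820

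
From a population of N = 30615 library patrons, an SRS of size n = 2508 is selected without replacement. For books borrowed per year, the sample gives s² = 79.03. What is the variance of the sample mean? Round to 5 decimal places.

0.02893

Under SRS without replacement, Var(ȳ) = (1 − f)·s²/n with f = n/N = 2508/30615 = 0.08192063.
Var(ȳ) = (1 − 0.08192063)·79.03/2508 = 0.91807937·0.031511164 = 0.02892975.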